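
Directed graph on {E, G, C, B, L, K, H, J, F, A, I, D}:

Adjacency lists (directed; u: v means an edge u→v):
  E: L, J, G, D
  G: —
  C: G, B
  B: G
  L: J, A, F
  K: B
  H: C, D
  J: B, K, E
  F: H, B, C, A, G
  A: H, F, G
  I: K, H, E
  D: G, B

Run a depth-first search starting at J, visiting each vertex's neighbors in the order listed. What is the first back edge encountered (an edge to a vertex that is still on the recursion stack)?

DFS from J (visiting each vertex's neighbors in the order listed); mark gray on enter, black on exit:
J gray
  B gray
    G gray
    G black
  B black
  K gray
    K→B: B black — skip
  K black
  E gray
    L gray
      L→J: J is gray → back edge
First back edge: L → J.

L->J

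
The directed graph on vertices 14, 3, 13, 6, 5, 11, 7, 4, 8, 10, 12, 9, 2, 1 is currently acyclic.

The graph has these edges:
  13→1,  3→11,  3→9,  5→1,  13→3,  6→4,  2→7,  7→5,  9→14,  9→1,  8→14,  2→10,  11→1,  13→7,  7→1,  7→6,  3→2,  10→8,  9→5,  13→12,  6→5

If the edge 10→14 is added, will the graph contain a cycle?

Adding 10→14 creates a cycle iff 14 can already reach 10.
Explore from 14: no path reaches 10. The graph stays acyclic.

No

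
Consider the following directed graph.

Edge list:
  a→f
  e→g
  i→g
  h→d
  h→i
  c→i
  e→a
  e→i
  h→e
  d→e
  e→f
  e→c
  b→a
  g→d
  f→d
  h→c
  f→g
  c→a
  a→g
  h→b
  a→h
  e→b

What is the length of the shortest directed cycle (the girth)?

3

For each vertex v, BFS finds the shortest path from v back to v.
The shortest such closed walk is h → c → a → h, length 3.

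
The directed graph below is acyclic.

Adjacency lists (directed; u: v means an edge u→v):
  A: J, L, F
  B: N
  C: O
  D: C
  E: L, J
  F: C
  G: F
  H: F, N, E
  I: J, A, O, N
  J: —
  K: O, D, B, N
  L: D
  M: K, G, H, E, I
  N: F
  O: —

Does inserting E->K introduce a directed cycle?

No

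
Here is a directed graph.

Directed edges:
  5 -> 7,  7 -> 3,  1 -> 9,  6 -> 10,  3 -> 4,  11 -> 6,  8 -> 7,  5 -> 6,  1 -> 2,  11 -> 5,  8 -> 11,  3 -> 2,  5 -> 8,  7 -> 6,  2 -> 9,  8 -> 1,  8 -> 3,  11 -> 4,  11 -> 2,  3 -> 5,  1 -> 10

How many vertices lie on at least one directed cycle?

A vertex is on a directed cycle iff it belongs to a strongly connected component of size ≥ 2 (or has a self-loop).
The vertices on cycles are {3, 5, 7, 8, 11} — 5 in total.

5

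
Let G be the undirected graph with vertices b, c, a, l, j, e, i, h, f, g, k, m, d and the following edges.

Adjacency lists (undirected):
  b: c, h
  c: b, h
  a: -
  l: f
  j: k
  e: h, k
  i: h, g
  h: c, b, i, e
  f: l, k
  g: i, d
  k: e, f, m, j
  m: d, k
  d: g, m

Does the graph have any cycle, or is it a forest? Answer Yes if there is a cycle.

DFS, tracking each vertex's parent; an edge to a visited non-parent vertex closes a cycle.
Start from j:
visit j (parent –)
  visit k (parent j)
    visit e (parent k)
      visit h (parent e)
        visit c (parent h)
          visit b (parent c)
            b–c: parent, skip
            b–h: h visited and ≠ parent → cycle
Cycle: h – c – b – h.

Yes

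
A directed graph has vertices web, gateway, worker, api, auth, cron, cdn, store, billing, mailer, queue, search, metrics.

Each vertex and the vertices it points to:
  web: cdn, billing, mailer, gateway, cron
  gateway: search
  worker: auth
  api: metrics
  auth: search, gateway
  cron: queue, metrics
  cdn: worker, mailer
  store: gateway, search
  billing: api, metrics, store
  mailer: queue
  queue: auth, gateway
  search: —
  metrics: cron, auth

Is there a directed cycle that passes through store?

store lies on a cycle iff there is a path from store back to itself.
Exploring from store, it never reaches itself; equivalently, its strongly connected component is a singleton.

No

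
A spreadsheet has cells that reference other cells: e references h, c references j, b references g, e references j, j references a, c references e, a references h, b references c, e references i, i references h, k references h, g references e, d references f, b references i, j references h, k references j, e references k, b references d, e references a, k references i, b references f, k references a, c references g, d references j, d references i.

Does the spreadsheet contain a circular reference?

DFS with white/gray/black marking, starting from b:
b gray
  c gray
    j gray
      h gray
      h black
      a gray
        a→h: h black — skip
      a black
    j black
    e gray
      i gray
        i→h: h black — skip
      i black
      e→h: h black — skip
      e→a: a black — skip
      e→j: j black — skip
      k gray
        k→i: i black — skip
        k→h: h black — skip
        k→j: j black — skip
        k→a: a black — skip
      k black
    e black
    g gray
      g→e: e black — skip
    g black
  c black
  b→i: i black — skip
  b→g: g black — skip
  d gray
    f gray
    f black
    d→j: j black — skip
    d→i: i black — skip
  d black
  b→f: f black — skip
b black
Every edge goes to a white or black vertex — no back edge, so the graph is acyclic.

No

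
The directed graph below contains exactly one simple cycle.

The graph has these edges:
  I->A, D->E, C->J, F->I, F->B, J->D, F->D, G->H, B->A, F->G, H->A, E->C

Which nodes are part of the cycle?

DFS with gray/black marking from D:
D gray
  E gray
    C gray
      J gray
        J→D: D is gray → back edge
Back edge closes the cycle D → E → C → J → D; its vertices are {C, D, E, J}.

C, D, E, J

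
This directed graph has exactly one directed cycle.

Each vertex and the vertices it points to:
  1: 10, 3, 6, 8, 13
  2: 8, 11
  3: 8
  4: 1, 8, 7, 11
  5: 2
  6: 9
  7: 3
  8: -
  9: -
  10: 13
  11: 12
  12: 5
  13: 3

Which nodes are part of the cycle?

2, 5, 11, 12

DFS with gray/black marking from 11:
11 gray
  12 gray
    5 gray
      2 gray
        8 gray
        8 black
        2→11: 11 is gray → back edge
Back edge closes the cycle 11 → 12 → 5 → 2 → 11; its vertices are {2, 5, 11, 12}.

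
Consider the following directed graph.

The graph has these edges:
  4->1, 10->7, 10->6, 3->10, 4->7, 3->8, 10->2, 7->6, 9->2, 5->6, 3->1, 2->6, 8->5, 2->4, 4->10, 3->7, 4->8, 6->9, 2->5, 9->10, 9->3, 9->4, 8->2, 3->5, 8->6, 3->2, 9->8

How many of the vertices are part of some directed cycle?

9

A vertex is on a directed cycle iff it belongs to a strongly connected component of size ≥ 2 (or has a self-loop).
The vertices on cycles are {2, 3, 4, 5, 6, 7, 8, 9, 10} — 9 in total.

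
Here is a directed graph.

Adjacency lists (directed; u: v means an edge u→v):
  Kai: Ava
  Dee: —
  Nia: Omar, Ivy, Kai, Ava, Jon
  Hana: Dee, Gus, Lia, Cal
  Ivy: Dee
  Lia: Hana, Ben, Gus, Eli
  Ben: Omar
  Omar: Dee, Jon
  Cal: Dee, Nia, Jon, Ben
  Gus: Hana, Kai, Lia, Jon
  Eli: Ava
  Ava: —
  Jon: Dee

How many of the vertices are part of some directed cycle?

3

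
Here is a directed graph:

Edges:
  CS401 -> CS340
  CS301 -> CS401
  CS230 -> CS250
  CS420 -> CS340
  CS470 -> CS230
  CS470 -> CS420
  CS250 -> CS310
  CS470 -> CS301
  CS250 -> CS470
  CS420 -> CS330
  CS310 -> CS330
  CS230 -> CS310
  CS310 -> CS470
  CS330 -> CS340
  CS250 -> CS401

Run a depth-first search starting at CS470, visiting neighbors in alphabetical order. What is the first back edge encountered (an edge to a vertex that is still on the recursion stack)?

CS310->CS470

DFS from CS470 (visiting neighbors in alphabetical order); mark gray on enter, black on exit:
CS470 gray
  CS230 gray
    CS250 gray
      CS310 gray
        CS330 gray
          CS340 gray
          CS340 black
        CS330 black
        CS310→CS470: CS470 is gray → back edge
First back edge: CS310 → CS470.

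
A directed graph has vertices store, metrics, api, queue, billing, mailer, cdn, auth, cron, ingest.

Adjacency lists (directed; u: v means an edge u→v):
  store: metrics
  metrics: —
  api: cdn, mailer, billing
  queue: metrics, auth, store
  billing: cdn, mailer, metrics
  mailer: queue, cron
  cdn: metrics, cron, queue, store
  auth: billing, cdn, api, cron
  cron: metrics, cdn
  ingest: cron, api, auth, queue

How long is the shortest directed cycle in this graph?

For each vertex v, BFS finds the shortest path from v back to v.
The shortest such closed walk is cdn → cron → cdn, length 2.

2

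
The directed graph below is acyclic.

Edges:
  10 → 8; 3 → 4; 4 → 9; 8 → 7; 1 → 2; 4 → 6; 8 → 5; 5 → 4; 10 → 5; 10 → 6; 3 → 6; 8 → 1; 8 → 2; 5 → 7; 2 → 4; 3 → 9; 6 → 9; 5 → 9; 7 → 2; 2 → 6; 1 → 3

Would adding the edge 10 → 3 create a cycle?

Adding 10→3 creates a cycle iff 3 can already reach 10.
Explore from 3: no path reaches 10. The graph stays acyclic.

No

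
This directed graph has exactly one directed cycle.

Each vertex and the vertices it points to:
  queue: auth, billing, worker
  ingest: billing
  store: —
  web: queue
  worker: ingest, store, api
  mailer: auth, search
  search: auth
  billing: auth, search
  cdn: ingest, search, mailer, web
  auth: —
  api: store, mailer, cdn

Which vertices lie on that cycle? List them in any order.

DFS with gray/black marking from worker:
worker gray
  ingest gray
    billing gray
      auth gray
      auth black
      search gray
        search→auth: auth black — skip
      search black
    billing black
  ingest black
  store gray
  store black
  api gray
    api→store: store black — skip
    mailer gray
      mailer→auth: auth black — skip
      mailer→search: search black — skip
    mailer black
    cdn gray
      cdn→ingest: ingest black — skip
      cdn→search: search black — skip
      cdn→mailer: mailer black — skip
      web gray
        queue gray
          queue→auth: auth black — skip
          queue→billing: billing black — skip
          queue→worker: worker is gray → back edge
Back edge closes the cycle worker → api → cdn → web → queue → worker; its vertices are {api, cdn, web, queue, worker}.

api, cdn, web, queue, worker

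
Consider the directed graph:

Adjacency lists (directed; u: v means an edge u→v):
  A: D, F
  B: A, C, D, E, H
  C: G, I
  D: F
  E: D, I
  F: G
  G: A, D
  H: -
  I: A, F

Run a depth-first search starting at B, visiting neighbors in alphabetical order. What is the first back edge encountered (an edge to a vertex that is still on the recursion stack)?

DFS from B (visiting neighbors in alphabetical order); mark gray on enter, black on exit:
B gray
  A gray
    D gray
      F gray
        G gray
          G→A: A is gray → back edge
First back edge: G → A.

G->A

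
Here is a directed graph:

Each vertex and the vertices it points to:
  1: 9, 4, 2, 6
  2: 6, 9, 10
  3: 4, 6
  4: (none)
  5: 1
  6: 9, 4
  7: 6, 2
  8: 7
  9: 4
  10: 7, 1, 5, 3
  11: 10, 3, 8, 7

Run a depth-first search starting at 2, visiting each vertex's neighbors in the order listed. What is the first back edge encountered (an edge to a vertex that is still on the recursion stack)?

7→2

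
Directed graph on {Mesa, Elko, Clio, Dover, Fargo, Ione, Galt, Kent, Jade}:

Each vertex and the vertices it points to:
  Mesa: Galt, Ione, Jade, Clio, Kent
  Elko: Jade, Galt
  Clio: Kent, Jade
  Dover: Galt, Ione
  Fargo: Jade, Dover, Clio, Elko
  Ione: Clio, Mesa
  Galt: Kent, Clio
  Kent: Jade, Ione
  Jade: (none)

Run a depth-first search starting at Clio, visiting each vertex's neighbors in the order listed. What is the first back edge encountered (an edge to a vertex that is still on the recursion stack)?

Ione→Clio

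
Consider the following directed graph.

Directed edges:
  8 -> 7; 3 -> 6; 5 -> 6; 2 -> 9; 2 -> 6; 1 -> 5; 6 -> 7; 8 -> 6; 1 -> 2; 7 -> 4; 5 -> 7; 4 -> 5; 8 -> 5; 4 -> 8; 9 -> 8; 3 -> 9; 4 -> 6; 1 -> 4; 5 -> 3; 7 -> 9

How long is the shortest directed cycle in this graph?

3

For each vertex v, BFS finds the shortest path from v back to v.
The shortest such closed walk is 4 → 6 → 7 → 4, length 3.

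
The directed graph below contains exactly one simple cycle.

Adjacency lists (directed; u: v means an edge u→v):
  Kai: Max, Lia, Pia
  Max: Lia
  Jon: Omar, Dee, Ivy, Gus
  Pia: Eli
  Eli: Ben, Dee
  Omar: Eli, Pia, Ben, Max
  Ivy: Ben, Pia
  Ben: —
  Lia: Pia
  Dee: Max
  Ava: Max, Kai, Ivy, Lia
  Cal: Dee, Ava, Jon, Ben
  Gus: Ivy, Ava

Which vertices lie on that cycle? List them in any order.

Dee, Eli, Lia, Max, Pia

DFS with gray/black marking from Dee:
Dee gray
  Max gray
    Lia gray
      Pia gray
        Eli gray
          Ben gray
          Ben black
          Eli→Dee: Dee is gray → back edge
Back edge closes the cycle Dee → Max → Lia → Pia → Eli → Dee; its vertices are {Dee, Eli, Lia, Max, Pia}.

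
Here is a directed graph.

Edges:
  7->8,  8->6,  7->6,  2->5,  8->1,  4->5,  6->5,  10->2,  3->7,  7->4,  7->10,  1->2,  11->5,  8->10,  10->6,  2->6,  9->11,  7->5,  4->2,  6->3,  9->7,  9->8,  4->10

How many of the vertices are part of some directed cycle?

A vertex is on a directed cycle iff it belongs to a strongly connected component of size ≥ 2 (or has a self-loop).
The vertices on cycles are {1, 2, 3, 4, 6, 7, 8, 10} — 8 in total.

8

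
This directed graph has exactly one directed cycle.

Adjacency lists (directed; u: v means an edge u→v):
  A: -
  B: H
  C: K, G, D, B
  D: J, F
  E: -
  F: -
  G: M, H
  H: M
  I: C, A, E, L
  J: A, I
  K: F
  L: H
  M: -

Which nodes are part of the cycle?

C, D, I, J

DFS with gray/black marking from I:
I gray
  C gray
    K gray
      F gray
      F black
    K black
    G gray
      M gray
      M black
      H gray
        H→M: M black — skip
      H black
    G black
    D gray
      J gray
        A gray
        A black
        J→I: I is gray → back edge
Back edge closes the cycle I → C → D → J → I; its vertices are {C, D, I, J}.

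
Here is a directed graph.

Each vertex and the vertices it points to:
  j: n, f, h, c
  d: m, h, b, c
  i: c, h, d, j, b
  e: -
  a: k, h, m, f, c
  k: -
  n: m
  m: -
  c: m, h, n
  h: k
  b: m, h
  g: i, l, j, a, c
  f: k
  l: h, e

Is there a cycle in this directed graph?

DFS with white/gray/black marking, starting from k:
k gray
k black
j gray
  n gray
    m gray
    m black
  n black
  f gray
    f→k: k black — skip
  f black
  h gray
    h→k: k black — skip
  h black
  c gray
    c→m: m black — skip
    c→h: h black — skip
    c→n: n black — skip
  c black
j black
d gray
  d→m: m black — skip
  d→h: h black — skip
  b gray
    b→m: m black — skip
    b→h: h black — skip
  b black
  d→c: c black — skip
d black
i gray
  i→c: c black — skip
  i→h: h black — skip
  i→d: d black — skip
  i→j: j black — skip
  i→b: b black — skip
i black
e gray
e black
a gray
  a→k: k black — skip
  a→h: h black — skip
  a→m: m black — skip
  a→f: f black — skip
  a→c: c black — skip
a black
g gray
  g→i: i black — skip
  l gray
    l→h: h black — skip
    l→e: e black — skip
  l black
  g→j: j black — skip
  g→a: a black — skip
  g→c: c black — skip
g black
Every edge goes to a white or black vertex — no back edge, so the graph is acyclic.

No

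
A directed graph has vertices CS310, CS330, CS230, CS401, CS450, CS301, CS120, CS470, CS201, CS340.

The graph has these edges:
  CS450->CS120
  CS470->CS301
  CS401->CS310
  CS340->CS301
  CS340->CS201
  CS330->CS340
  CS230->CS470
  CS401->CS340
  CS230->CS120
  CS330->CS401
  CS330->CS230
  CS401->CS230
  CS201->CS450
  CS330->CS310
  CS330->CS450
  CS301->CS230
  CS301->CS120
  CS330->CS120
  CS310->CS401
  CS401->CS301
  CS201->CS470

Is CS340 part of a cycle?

No

CS340 lies on a cycle iff there is a path from CS340 back to itself.
Exploring from CS340, it never reaches itself; equivalently, its strongly connected component is a singleton.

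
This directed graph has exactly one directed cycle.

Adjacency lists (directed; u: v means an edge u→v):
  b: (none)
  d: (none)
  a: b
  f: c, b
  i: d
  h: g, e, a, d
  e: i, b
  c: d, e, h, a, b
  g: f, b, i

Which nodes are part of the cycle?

DFS with gray/black marking from c:
c gray
  d gray
  d black
  e gray
    i gray
      i→d: d black — skip
    i black
    b gray
    b black
  e black
  h gray
    g gray
      f gray
        f→c: c is gray → back edge
Back edge closes the cycle c → h → g → f → c; its vertices are {c, f, g, h}.

c, f, g, h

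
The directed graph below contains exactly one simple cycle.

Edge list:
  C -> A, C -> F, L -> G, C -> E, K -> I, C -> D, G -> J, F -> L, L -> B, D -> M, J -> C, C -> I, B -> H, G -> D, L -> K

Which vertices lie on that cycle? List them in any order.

C, F, G, J, L

DFS with gray/black marking from L:
L gray
  B gray
    H gray
    H black
  B black
  G gray
    J gray
      C gray
        D gray
          M gray
          M black
        D black
        F gray
          F→L: L is gray → back edge
Back edge closes the cycle L → G → J → C → F → L; its vertices are {C, F, G, J, L}.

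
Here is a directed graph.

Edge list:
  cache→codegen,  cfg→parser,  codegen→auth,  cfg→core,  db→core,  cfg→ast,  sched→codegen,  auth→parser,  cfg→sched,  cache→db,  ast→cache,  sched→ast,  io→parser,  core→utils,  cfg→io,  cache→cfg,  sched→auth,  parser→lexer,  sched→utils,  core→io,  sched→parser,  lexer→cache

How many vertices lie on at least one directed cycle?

A vertex is on a directed cycle iff it belongs to a strongly connected component of size ≥ 2 (or has a self-loop).
The vertices on cycles are {db, io, ast, cfg, auth, core, cache, lexer, sched, parser, codegen} — 11 in total.

11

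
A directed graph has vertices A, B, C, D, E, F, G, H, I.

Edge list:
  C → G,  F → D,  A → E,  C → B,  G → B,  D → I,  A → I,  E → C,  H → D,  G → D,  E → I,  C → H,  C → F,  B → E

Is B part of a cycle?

Yes

B is on a cycle iff B can reach itself via ≥1 edge.
B → E → C → B — yes.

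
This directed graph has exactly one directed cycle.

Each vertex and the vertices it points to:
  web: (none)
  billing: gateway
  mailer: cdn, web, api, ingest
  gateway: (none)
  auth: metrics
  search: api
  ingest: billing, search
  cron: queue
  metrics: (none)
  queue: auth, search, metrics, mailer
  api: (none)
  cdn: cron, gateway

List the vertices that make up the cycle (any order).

cdn, cron, queue, mailer

DFS with gray/black marking from queue:
queue gray
  auth gray
    metrics gray
    metrics black
  auth black
  search gray
    api gray
    api black
  search black
  queue→metrics: metrics black — skip
  mailer gray
    cdn gray
      cron gray
        cron→queue: queue is gray → back edge
Back edge closes the cycle queue → mailer → cdn → cron → queue; its vertices are {cdn, cron, queue, mailer}.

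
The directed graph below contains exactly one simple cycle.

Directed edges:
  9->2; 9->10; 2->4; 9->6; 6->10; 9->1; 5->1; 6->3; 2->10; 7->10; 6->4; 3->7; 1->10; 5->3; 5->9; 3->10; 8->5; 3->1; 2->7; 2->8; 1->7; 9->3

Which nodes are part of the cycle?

2, 5, 8, 9

DFS with gray/black marking from 9:
9 gray
  10 gray
  10 black
  2 gray
    7 gray
      7→10: 10 black — skip
    7 black
    4 gray
    4 black
    2→10: 10 black — skip
    8 gray
      5 gray
        3 gray
          3→10: 10 black — skip
          3→7: 7 black — skip
          1 gray
            1→10: 10 black — skip
            1→7: 7 black — skip
          1 black
        3 black
        5→1: 1 black — skip
        5→9: 9 is gray → back edge
Back edge closes the cycle 9 → 2 → 8 → 5 → 9; its vertices are {2, 5, 8, 9}.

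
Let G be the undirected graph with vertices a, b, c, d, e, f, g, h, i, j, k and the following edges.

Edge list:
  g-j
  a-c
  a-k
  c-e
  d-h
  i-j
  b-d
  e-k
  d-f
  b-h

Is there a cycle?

Yes

DFS, tracking each vertex's parent; an edge to a visited non-parent vertex closes a cycle.
Start from b:
visit b (parent –)
  visit h (parent b)
    visit d (parent h)
      d–h: parent, skip
      visit f (parent d)
        f–d: parent, skip
      d–b: b visited and ≠ parent → cycle
Cycle: b – h – d – b.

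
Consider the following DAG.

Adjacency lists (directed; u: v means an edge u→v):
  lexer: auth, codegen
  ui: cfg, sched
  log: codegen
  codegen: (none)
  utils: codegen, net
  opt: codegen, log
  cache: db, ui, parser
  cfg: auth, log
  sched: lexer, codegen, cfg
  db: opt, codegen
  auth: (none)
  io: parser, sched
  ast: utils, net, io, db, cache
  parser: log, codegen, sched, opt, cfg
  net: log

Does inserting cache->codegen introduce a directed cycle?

Adding cache→codegen creates a cycle iff codegen can already reach cache.
Explore from codegen: no path reaches cache. The graph stays acyclic.

No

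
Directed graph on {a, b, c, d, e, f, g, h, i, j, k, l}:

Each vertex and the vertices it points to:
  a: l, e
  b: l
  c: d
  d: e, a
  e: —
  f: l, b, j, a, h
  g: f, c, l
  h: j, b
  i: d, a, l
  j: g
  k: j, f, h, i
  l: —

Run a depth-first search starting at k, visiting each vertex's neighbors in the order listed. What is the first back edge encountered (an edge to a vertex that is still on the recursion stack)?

f→j

DFS from k (visiting each vertex's neighbors in the order listed); mark gray on enter, black on exit:
k gray
  j gray
    g gray
      f gray
        l gray
        l black
        b gray
          b→l: l black — skip
        b black
        f→j: j is gray → back edge
First back edge: f → j.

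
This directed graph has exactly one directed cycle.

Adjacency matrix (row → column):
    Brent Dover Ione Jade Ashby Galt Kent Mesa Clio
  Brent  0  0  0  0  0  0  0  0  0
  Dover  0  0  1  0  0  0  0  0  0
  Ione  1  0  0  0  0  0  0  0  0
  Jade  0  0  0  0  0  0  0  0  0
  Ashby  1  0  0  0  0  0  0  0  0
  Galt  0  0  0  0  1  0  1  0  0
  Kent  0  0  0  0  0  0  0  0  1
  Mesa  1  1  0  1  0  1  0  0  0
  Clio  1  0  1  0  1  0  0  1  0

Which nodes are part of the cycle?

DFS with gray/black marking from Kent:
Kent gray
  Clio gray
    Brent gray
    Brent black
    Mesa gray
      Galt gray
        Ashby gray
          Ashby→Brent: Brent black — skip
        Ashby black
        Galt→Kent: Kent is gray → back edge
Back edge closes the cycle Kent → Clio → Mesa → Galt → Kent; its vertices are {Clio, Galt, Kent, Mesa}.

Clio, Galt, Kent, Mesa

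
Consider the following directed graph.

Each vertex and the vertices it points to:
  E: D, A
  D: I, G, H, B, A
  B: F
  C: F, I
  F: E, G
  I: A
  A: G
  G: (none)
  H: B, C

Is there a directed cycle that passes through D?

Yes

D is on a cycle iff D can reach itself via ≥1 edge.
D → B → F → E → D — yes.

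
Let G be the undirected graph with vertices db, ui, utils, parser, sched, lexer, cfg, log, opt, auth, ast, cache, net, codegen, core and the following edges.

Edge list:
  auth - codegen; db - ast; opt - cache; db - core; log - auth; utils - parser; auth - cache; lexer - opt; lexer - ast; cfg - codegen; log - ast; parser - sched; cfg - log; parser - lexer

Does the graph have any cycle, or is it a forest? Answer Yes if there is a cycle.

Yes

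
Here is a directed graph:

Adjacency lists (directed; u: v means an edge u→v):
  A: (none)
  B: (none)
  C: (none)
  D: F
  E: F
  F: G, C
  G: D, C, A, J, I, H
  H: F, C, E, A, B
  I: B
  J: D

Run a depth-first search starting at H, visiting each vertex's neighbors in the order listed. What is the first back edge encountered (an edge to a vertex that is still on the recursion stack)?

D→F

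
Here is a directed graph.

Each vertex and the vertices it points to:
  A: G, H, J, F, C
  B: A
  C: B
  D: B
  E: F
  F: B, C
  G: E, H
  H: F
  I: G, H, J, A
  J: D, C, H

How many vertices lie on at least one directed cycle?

9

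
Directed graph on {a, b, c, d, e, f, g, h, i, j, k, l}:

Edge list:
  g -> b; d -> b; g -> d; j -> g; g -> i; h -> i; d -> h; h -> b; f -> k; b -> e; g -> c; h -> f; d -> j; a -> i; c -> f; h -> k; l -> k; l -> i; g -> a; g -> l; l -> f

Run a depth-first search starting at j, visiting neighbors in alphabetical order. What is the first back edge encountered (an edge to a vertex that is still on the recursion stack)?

d->j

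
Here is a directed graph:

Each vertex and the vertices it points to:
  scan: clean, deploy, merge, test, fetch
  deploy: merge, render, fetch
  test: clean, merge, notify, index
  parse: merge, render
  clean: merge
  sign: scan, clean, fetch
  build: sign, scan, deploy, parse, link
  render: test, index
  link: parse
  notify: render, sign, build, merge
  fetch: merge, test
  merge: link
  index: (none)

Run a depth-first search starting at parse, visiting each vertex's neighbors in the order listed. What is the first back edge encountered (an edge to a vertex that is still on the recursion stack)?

link→parse

DFS from parse (visiting each vertex's neighbors in the order listed); mark gray on enter, black on exit:
parse gray
  merge gray
    link gray
      link→parse: parse is gray → back edge
First back edge: link → parse.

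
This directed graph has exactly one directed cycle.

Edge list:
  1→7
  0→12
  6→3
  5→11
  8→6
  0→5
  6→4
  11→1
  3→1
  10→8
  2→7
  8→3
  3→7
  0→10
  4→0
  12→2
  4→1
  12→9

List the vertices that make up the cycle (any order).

DFS with gray/black marking from 6:
6 gray
  3 gray
    1 gray
      7 gray
      7 black
    1 black
    3→7: 7 black — skip
  3 black
  4 gray
    0 gray
      12 gray
        2 gray
          2→7: 7 black — skip
        2 black
        9 gray
        9 black
      12 black
      5 gray
        11 gray
          11→1: 1 black — skip
        11 black
      5 black
      10 gray
        8 gray
          8→6: 6 is gray → back edge
Back edge closes the cycle 6 → 4 → 0 → 10 → 8 → 6; its vertices are {0, 4, 6, 8, 10}.

0, 4, 6, 8, 10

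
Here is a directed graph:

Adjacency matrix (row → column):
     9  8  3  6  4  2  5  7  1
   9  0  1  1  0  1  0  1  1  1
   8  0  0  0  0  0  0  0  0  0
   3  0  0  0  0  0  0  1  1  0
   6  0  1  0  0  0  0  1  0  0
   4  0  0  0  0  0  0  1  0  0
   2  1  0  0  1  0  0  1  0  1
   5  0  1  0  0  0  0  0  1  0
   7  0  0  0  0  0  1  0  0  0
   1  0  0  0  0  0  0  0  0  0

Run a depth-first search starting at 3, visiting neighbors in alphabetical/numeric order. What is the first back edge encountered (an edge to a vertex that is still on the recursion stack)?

DFS from 3 (visiting neighbors in alphabetical/numeric order); mark gray on enter, black on exit:
3 gray
  5 gray
    7 gray
      2 gray
        1 gray
        1 black
        2→5: 5 is gray → back edge
First back edge: 2 → 5.

2->5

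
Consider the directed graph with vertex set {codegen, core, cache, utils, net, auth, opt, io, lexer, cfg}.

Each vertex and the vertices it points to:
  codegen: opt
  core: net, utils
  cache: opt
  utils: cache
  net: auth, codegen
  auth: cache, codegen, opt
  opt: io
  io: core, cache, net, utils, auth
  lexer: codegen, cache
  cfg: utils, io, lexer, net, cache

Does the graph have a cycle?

DFS with white/gray/black marking, starting from cfg:
cfg gray
  utils gray
    cache gray
      opt gray
        io gray
          core gray
            net gray
              auth gray
                auth→cache: cache is gray → back edge
Back edge found, so a cycle exists: cache → opt → io → core → net → auth → cache.

Yes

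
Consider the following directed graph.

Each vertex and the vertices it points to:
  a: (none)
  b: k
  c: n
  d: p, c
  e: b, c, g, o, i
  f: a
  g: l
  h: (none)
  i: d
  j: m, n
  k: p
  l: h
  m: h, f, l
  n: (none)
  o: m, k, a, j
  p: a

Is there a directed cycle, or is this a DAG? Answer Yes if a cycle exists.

DFS with white/gray/black marking, starting from h:
h gray
h black
a gray
a black
b gray
  k gray
    p gray
      p→a: a black — skip
    p black
  k black
b black
c gray
  n gray
  n black
c black
d gray
  d→p: p black — skip
  d→c: c black — skip
d black
e gray
  e→b: b black — skip
  e→c: c black — skip
  g gray
    l gray
      l→h: h black — skip
    l black
  g black
  o gray
    m gray
      m→h: h black — skip
      f gray
        f→a: a black — skip
      f black
      m→l: l black — skip
    m black
    o→k: k black — skip
    o→a: a black — skip
    j gray
      j→m: m black — skip
      j→n: n black — skip
    j black
  o black
  i gray
    i→d: d black — skip
  i black
e black
Every edge goes to a white or black vertex — no back edge, so the graph is acyclic.

No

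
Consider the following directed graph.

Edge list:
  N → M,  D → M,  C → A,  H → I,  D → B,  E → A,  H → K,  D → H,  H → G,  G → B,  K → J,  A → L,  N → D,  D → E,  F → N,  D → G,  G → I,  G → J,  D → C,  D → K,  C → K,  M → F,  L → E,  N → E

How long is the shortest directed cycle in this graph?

3

For each vertex v, BFS finds the shortest path from v back to v.
The shortest such closed walk is M → F → N → M, length 3.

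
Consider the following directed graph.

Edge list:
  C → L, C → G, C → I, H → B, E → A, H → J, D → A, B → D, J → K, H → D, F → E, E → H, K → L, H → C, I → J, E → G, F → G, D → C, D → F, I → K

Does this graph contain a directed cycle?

DFS with white/gray/black marking, starting from K:
K gray
  L gray
  L black
K black
F gray
  G gray
  G black
  E gray
    A gray
    A black
    E→G: G black — skip
    H gray
      D gray
        D→F: F is gray → back edge
Back edge found, so a cycle exists: F → E → H → D → F.

Yes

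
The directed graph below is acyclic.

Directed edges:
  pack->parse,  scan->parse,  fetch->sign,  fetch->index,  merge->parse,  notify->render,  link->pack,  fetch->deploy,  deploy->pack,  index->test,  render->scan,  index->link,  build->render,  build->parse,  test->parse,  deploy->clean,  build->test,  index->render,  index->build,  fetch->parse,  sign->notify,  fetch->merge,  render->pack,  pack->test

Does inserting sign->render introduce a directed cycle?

No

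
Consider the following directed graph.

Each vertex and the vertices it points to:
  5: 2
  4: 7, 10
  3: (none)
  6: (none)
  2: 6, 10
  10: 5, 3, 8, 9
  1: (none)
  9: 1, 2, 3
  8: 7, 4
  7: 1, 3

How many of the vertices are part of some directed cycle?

A vertex is on a directed cycle iff it belongs to a strongly connected component of size ≥ 2 (or has a self-loop).
The vertices on cycles are {2, 4, 5, 8, 9, 10} — 6 in total.

6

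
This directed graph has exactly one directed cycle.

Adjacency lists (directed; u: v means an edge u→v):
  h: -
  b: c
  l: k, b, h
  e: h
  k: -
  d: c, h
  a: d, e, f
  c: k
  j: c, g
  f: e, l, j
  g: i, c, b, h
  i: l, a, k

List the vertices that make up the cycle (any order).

DFS with gray/black marking from a:
a gray
  d gray
    c gray
      k gray
      k black
    c black
    h gray
    h black
  d black
  e gray
    e→h: h black — skip
  e black
  f gray
    f→e: e black — skip
    l gray
      l→k: k black — skip
      b gray
        b→c: c black — skip
      b black
      l→h: h black — skip
    l black
    j gray
      j→c: c black — skip
      g gray
        i gray
          i→l: l black — skip
          i→a: a is gray → back edge
Back edge closes the cycle a → f → j → g → i → a; its vertices are {a, f, g, i, j}.

a, f, g, i, j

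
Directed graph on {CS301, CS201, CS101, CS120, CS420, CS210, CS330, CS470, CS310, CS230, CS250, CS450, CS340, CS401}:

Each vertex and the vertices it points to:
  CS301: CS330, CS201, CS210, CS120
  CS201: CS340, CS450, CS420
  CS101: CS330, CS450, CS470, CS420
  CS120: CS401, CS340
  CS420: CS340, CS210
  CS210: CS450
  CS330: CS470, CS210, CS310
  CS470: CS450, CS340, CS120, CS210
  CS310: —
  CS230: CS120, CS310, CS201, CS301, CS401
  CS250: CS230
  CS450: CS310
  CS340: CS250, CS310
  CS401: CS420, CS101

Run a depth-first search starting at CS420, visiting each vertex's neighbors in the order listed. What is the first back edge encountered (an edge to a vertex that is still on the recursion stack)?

DFS from CS420 (visiting each vertex's neighbors in the order listed); mark gray on enter, black on exit:
CS420 gray
  CS340 gray
    CS250 gray
      CS230 gray
        CS120 gray
          CS401 gray
            CS401→CS420: CS420 is gray → back edge
First back edge: CS401 → CS420.

CS401->CS420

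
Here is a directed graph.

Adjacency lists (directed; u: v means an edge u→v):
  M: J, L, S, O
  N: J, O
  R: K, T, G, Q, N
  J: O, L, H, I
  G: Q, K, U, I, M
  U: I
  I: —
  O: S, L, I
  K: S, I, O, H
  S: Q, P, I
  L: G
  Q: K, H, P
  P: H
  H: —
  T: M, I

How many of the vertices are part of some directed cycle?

A vertex is on a directed cycle iff it belongs to a strongly connected component of size ≥ 2 (or has a self-loop).
The vertices on cycles are {G, J, K, L, M, O, Q, S} — 8 in total.

8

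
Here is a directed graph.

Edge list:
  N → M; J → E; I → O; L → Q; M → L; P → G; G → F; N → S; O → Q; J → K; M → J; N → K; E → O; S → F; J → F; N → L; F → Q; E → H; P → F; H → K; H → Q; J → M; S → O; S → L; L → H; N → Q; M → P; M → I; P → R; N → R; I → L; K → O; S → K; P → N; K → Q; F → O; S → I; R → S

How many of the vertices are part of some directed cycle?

A vertex is on a directed cycle iff it belongs to a strongly connected component of size ≥ 2 (or has a self-loop).
The vertices on cycles are {J, M, N, P} — 4 in total.

4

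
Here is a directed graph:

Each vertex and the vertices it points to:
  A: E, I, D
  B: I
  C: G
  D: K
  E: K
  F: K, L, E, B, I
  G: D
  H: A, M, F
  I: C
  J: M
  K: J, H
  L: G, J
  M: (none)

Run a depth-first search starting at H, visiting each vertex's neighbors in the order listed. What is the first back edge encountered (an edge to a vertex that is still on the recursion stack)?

K->H

DFS from H (visiting each vertex's neighbors in the order listed); mark gray on enter, black on exit:
H gray
  A gray
    E gray
      K gray
        J gray
          M gray
          M black
        J black
        K→H: H is gray → back edge
First back edge: K → H.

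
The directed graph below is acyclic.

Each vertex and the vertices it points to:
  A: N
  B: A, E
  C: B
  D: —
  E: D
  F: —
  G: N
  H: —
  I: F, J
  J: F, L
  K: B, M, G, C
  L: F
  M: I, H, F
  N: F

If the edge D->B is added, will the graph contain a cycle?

Adding D→B creates a cycle iff B can already reach D.
Path from B: B → E → D.
So B → … → D → B is a cycle.

Yes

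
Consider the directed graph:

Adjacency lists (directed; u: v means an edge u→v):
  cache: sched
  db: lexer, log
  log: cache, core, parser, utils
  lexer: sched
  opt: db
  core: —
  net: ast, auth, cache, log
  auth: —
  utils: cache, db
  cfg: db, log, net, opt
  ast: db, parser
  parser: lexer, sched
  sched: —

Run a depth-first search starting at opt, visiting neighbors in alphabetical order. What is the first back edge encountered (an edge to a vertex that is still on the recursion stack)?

utils→db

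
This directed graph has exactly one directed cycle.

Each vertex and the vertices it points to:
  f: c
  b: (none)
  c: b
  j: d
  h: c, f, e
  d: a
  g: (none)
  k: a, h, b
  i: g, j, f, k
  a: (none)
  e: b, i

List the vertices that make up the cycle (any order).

e, h, i, k

DFS with gray/black marking from i:
i gray
  g gray
  g black
  j gray
    d gray
      a gray
      a black
    d black
  j black
  f gray
    c gray
      b gray
      b black
    c black
  f black
  k gray
    k→a: a black — skip
    h gray
      h→c: c black — skip
      h→f: f black — skip
      e gray
        e→b: b black — skip
        e→i: i is gray → back edge
Back edge closes the cycle i → k → h → e → i; its vertices are {e, h, i, k}.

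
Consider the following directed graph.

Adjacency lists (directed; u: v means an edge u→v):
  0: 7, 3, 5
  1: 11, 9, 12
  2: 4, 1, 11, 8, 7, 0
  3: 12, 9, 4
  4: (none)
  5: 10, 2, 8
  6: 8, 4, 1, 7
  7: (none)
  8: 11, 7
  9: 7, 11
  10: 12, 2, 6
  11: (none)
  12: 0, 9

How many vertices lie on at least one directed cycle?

8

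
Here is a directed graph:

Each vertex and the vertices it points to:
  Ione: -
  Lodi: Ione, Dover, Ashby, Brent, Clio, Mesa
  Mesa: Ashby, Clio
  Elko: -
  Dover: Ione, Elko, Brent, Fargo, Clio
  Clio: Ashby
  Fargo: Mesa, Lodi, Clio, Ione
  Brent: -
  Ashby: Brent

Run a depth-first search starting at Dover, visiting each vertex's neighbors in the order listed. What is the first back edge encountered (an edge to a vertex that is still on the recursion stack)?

Lodi->Dover

DFS from Dover (visiting each vertex's neighbors in the order listed); mark gray on enter, black on exit:
Dover gray
  Ione gray
  Ione black
  Elko gray
  Elko black
  Brent gray
  Brent black
  Fargo gray
    Mesa gray
      Ashby gray
        Ashby→Brent: Brent black — skip
      Ashby black
      Clio gray
        Clio→Ashby: Ashby black — skip
      Clio black
    Mesa black
    Lodi gray
      Lodi→Ione: Ione black — skip
      Lodi→Dover: Dover is gray → back edge
First back edge: Lodi → Dover.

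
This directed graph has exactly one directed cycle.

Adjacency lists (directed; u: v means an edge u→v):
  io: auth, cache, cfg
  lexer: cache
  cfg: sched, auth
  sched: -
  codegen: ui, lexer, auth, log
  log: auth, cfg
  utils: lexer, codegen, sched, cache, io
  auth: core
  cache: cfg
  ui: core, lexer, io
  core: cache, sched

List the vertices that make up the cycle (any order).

DFS with gray/black marking from core:
core gray
  cache gray
    cfg gray
      sched gray
      sched black
      auth gray
        auth→core: core is gray → back edge
Back edge closes the cycle core → cache → cfg → auth → core; its vertices are {cfg, auth, core, cache}.

cfg, auth, core, cache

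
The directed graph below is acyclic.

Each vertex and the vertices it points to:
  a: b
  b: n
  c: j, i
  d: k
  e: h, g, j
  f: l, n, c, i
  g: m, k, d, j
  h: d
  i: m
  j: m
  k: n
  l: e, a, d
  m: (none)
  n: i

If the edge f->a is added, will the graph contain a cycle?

Adding f→a creates a cycle iff a can already reach f.
Explore from a: no path reaches f. The graph stays acyclic.

No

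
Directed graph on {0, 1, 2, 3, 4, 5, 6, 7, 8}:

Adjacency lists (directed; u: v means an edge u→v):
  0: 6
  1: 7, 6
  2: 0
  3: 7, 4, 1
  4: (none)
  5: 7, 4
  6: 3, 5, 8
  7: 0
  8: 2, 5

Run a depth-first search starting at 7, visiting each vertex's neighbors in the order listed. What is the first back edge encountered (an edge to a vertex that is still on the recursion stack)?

DFS from 7 (visiting each vertex's neighbors in the order listed); mark gray on enter, black on exit:
7 gray
  0 gray
    6 gray
      3 gray
        3→7: 7 is gray → back edge
First back edge: 3 → 7.

3->7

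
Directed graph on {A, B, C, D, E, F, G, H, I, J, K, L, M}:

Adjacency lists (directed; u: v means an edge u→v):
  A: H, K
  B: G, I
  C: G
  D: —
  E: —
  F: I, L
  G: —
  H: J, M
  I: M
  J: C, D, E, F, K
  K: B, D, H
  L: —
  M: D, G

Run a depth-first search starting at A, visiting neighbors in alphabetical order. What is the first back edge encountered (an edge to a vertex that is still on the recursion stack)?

DFS from A (visiting neighbors in alphabetical order); mark gray on enter, black on exit:
A gray
  H gray
    J gray
      C gray
        G gray
        G black
      C black
      D gray
      D black
      E gray
      E black
      F gray
        I gray
          M gray
            M→D: D black — skip
            M→G: G black — skip
          M black
        I black
        L gray
        L black
      F black
      K gray
        B gray
          B→G: G black — skip
          B→I: I black — skip
        B black
        K→D: D black — skip
        K→H: H is gray → back edge
First back edge: K → H.

K→H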